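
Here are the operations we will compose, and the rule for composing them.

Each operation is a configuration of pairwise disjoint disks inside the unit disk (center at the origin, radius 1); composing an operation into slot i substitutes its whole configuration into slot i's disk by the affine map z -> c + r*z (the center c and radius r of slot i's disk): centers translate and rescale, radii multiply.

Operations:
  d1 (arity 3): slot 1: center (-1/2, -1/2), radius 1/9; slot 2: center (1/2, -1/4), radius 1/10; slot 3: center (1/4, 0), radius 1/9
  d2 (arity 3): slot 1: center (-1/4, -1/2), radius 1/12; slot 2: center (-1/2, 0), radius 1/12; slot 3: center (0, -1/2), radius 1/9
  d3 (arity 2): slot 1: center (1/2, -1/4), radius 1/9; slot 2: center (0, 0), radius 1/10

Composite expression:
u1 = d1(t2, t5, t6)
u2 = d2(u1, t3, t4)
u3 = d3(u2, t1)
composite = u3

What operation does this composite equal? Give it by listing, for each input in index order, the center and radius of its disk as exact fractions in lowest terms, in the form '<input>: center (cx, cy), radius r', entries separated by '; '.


t1: center (0, 0), radius 1/10; t2: center (101/216, -67/216), radius 1/972; t3: center (4/9, -1/4), radius 1/108; t4: center (1/2, -11/36), radius 1/81; t5: center (103/216, -133/432), radius 1/1080; t6: center (205/432, -11/36), radius 1/972

Below d3, radii multiply path by path; the t-disk centers shift.
t2 passes through 3 substitutions, ending at center (101/216, -67/216), radius 1/972
t5 passes through 3 substitutions, ending at center (103/216, -133/432), radius 1/1080
t6 passes through 3 substitutions, ending at center (205/432, -11/36), radius 1/972
t3 passes through 2 substitutions, ending at center (4/9, -1/4), radius 1/108
t4 passes through 2 substitutions, ending at center (1/2, -11/36), radius 1/81
t1 passes through 1 substitution, ending at center (0, 0), radius 1/10


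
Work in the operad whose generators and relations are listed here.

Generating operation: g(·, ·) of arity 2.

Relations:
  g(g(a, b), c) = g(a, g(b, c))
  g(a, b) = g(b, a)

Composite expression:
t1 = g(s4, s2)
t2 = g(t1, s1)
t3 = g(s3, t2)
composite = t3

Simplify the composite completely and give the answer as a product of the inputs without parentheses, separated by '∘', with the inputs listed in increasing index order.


s1 ∘ s2 ∘ s3 ∘ s4

Reordering under g is free, so list the s-inputs canonically.
g(s4, s2) linearizes to s4 ∘ s2
g(g(s4, s2), s1) linearizes to s4 ∘ s2 ∘ s1
g(s3, g(g(s4, s2), s1)) linearizes to s3 ∘ s4 ∘ s2 ∘ s1
reordering the factors by index: s1 ∘ s2 ∘ s3 ∘ s4


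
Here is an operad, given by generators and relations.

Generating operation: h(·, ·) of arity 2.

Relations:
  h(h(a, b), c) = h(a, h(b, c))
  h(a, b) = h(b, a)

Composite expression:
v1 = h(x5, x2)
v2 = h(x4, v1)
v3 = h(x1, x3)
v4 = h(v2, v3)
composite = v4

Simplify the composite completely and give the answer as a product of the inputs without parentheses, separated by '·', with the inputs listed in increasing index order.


x1 · x2 · x3 · x4 · x5

Reordering under h is free, so list the x-inputs canonically.
h(x5, x2) unparenthesizes to x5 · x2
h(x4, h(x5, x2)) unparenthesizes to x4 · x5 · x2
h(x1, x3) unparenthesizes to x1 · x3
h(h(x4, h(x5, x2)), h(x1, x3)) unparenthesizes to x4 · x5 · x2 · x1 · x3
commutativity sorts the factors: x1 · x2 · x3 · x4 · x5


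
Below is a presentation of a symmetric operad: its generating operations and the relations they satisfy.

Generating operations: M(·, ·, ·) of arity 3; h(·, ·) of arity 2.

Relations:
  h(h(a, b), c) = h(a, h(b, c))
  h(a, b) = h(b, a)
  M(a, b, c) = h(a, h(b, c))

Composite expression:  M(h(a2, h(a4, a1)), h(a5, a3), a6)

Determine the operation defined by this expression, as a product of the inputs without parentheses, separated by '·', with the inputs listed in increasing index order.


Any arrangement under M is one operation, so sort the a-inputs.
h(a4, a1) linearizes to a4 · a1
h(a2, h(a4, a1)) linearizes to a2 · a4 · a1
h(a5, a3) linearizes to a5 · a3
M(h(a2, h(a4, a1)), h(a5, a3), a6) linearizes to a2 · a4 · a1 · a5 · a3 · a6
the factors in increasing index order: a1 · a2 · a3 · a4 · a5 · a6

a1 · a2 · a3 · a4 · a5 · a6


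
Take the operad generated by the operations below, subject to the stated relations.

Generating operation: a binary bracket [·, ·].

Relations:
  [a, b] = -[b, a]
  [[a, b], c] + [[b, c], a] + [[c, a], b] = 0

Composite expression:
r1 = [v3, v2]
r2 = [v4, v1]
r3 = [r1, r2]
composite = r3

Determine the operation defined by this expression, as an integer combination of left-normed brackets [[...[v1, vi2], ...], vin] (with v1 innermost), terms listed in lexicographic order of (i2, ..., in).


-[[[v1, v4], v2], v3] + [[[v1, v4], v3], v2]

Expand each bracket as ab - ba; the v1-initial words give the coefficients.
Composite bracket: [[v3, v2], [v4, v1]]
Each bracket splits as ab - ba, giving 8 signed words (2^3 = 8).
Words beginning with v1 determine it all:
  from v1v4v2v3, sign -1: term -[[[v1, v4], v2], v3]
  from v1v4v3v2, sign +1: term +[[[v1, v4], v3], v2]


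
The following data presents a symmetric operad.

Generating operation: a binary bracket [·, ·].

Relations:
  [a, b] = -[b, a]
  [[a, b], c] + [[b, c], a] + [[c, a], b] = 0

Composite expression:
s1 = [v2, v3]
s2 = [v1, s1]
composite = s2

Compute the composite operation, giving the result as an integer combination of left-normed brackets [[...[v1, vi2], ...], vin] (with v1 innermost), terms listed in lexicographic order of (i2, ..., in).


[[v1, v2], v3] - [[v1, v3], v2]

Expand each bracket as ab - ba; the v1-initial words give the coefficients.
Composite bracket: [v1, [v2, v3]]
Full expansion: 4 signed words from ab - ba (2^2 = 4).
The v1-initial words carry the normal form:
  the word v1v2v3 carries sign +1 and contributes +[[v1, v2], v3]
  the word v1v3v2 carries sign -1 and contributes -[[v1, v3], v2]


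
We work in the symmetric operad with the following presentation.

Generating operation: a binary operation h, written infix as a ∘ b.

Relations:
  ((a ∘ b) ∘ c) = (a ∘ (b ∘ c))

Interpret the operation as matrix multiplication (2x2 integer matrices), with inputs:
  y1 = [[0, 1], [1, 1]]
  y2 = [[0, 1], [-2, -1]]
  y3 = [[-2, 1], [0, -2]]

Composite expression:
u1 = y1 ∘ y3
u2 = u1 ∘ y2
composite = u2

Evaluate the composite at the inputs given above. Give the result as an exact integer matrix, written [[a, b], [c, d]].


[[4, 2], [2, -1]]

(y1 ∘ y3) = [[0, -2], [-2, -1]]
((y1 ∘ y3) ∘ y2) = [[4, 2], [2, -1]]


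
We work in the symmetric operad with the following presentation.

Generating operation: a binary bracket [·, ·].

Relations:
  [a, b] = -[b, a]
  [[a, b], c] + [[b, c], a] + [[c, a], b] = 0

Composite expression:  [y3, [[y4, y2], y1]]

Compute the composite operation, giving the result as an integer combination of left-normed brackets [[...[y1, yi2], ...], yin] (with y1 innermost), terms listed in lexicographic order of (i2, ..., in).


-[[[y1, y2], y4], y3] + [[[y1, y4], y2], y3]

A multilinear Lie element is pinned by y1-initial words (y1 innermost).
Composite bracket: [y3, [[y4, y2], y1]]
Under [a, b] = ab - ba we get 8 signed associative words (2^3 = 8).
Coefficients come from the y1-initial words:
  y1y2y4y3 (sign -1) contributes -[[[y1, y2], y4], y3]
  y1y4y2y3 (sign +1) contributes +[[[y1, y4], y2], y3]


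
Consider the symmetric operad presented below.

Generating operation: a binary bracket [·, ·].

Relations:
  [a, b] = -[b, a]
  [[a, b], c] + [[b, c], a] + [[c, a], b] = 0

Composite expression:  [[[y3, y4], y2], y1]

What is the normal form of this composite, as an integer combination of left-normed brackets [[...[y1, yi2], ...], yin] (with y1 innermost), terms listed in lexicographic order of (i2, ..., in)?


[[[y1, y2], y3], y4] - [[[y1, y2], y4], y3] - [[[y1, y3], y4], y2] + [[[y1, y4], y3], y2]


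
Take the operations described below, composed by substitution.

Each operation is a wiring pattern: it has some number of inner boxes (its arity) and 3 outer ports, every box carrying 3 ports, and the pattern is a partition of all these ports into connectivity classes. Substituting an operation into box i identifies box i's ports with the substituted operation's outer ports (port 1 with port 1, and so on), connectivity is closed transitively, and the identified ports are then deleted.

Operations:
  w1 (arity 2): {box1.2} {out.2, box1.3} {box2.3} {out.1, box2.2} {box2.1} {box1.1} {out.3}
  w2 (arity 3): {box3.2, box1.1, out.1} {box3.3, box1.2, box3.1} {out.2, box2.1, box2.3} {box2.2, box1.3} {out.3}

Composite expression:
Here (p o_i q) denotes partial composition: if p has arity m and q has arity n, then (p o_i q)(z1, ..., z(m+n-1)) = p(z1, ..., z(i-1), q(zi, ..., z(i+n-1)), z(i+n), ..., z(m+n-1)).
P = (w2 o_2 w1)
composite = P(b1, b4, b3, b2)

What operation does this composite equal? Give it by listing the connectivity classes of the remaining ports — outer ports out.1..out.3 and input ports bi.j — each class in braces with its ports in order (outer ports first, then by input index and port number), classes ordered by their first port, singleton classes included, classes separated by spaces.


{out.1, b1.1, b2.2} {out.2, b3.2} {out.3} {b1.2, b2.1, b2.3} {b1.3, b4.3} {b3.1} {b3.3} {b4.1} {b4.2}

Two ports join when wires chain via w2-identified ports.
the subtree at w1 composes to {out.1, b3.2} {out.2, b4.3} {out.3} {b3.1} {b3.3} {b4.1} {b4.2} on (b4, b3); out.j = own outer ports
the subtree at w2 composes to {out.1, b1.1, b2.2} {out.2, b3.2} {out.3} {b1.2, b2.1, b2.3} {b1.3, b4.3} {b3.1} {b3.3} {b4.1} {b4.2} on (b1, b4, b3, b2); out.j = own outer ports


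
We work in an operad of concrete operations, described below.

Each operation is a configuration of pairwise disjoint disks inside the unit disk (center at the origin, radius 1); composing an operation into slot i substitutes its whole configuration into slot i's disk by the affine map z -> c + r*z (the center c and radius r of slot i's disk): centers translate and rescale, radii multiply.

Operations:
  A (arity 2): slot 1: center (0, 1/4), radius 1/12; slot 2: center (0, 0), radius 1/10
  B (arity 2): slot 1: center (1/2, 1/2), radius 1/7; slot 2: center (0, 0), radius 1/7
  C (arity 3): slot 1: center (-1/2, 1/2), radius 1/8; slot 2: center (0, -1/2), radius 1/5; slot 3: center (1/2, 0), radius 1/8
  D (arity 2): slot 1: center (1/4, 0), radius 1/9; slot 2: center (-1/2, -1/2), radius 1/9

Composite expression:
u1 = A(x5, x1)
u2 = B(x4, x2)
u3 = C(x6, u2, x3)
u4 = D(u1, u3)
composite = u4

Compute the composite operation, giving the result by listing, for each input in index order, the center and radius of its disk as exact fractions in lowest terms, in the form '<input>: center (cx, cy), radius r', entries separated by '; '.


x1: center (1/4, 0), radius 1/90; x2: center (-1/2, -5/9), radius 1/315; x3: center (-4/9, -1/2), radius 1/72; x4: center (-22/45, -49/90), radius 1/315; x5: center (1/4, 1/36), radius 1/108; x6: center (-5/9, -4/9), radius 1/72

Only the slot chain above each x matters under D; compose those maps.
x5: after 2 affine steps, its disk has center (1/4, 1/36), radius 1/108
x1: after 2 affine steps, its disk has center (1/4, 0), radius 1/90
x6: after 2 affine steps, its disk has center (-5/9, -4/9), radius 1/72
x4: after 3 affine steps, its disk has center (-22/45, -49/90), radius 1/315
x2: after 3 affine steps, its disk has center (-1/2, -5/9), radius 1/315
x3: after 2 affine steps, its disk has center (-4/9, -1/2), radius 1/72


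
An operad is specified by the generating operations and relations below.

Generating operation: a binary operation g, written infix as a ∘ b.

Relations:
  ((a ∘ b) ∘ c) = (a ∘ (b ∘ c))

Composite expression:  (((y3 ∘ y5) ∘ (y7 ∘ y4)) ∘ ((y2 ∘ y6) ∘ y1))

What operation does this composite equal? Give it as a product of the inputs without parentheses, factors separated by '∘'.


y3 ∘ y5 ∘ y7 ∘ y4 ∘ y2 ∘ y6 ∘ y1

The g-tree's shape is irrelevant; the y-reading-order decides.
(y3 ∘ y5) unparenthesizes to y3 ∘ y5
(y7 ∘ y4) unparenthesizes to y7 ∘ y4
((y3 ∘ y5) ∘ (y7 ∘ y4)) unparenthesizes to y3 ∘ y5 ∘ y7 ∘ y4
(y2 ∘ y6) unparenthesizes to y2 ∘ y6
((y2 ∘ y6) ∘ y1) unparenthesizes to y2 ∘ y6 ∘ y1
(((y3 ∘ y5) ∘ (y7 ∘ y4)) ∘ ((y2 ∘ y6) ∘ y1)) unparenthesizes to y3 ∘ y5 ∘ y7 ∘ y4 ∘ y2 ∘ y6 ∘ y1


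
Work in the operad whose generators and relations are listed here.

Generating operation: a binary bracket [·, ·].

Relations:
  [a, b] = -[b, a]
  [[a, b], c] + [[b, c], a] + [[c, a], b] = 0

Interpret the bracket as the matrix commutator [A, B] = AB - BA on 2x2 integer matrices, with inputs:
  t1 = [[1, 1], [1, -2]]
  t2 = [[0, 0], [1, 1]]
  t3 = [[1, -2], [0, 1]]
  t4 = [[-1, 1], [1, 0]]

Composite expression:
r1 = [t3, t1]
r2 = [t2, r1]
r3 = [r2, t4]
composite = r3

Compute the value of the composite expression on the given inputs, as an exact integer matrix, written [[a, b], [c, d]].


[[-2, -18], [16, 2]]

[t3, t1] = [[-2, 6], [0, 2]]
[t2, [t3, t1]] = [[-6, -6], [-4, 6]]
[[t2, [t3, t1]], t4] = [[-2, -18], [16, 2]]


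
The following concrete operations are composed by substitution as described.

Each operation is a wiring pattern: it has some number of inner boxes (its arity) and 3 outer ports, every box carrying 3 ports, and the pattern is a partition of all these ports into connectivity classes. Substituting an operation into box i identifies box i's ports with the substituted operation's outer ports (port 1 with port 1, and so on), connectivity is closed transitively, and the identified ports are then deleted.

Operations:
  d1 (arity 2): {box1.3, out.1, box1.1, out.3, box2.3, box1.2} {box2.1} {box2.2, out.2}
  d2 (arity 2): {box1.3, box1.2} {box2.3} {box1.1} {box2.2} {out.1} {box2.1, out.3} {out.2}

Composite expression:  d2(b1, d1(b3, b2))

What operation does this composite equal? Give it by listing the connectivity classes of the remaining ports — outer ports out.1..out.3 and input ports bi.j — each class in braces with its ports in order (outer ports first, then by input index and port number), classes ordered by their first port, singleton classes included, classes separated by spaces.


{out.1} {out.2} {out.3, b2.3, b3.1, b3.2, b3.3} {b1.1} {b1.2, b1.3} {b2.1} {b2.2}


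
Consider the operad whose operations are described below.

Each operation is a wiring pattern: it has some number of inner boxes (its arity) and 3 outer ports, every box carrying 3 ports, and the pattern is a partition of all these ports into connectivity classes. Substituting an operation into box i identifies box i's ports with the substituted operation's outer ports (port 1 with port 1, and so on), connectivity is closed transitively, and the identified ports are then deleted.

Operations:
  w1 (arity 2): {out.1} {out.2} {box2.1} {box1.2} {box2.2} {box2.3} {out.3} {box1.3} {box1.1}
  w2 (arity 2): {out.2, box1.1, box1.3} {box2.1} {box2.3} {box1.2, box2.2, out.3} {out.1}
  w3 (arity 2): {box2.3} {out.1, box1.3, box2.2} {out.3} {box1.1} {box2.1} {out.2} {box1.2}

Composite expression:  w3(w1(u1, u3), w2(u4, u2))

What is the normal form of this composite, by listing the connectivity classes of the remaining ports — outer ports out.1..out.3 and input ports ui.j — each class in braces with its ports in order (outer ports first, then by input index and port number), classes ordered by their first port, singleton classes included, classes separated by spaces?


Reachability decides: close wires over w3-identified ports.
through w1, on inputs (u1, u3): {out.1} {out.2} {out.3} {u1.1} {u1.2} {u1.3} {u3.1} {u3.2} {u3.3} (out.j = stage outer ports)
through w2, on inputs (u4, u2): {out.1} {out.2, u4.1, u4.3} {out.3, u2.2, u4.2} {u2.1} {u2.3} (out.j = stage outer ports)
through w3, on inputs (u1, u3, u4, u2): {out.1, u4.1, u4.3} {out.2} {out.3} {u1.1} {u1.2} {u1.3} {u2.1} {u2.2, u4.2} {u2.3} {u3.1} {u3.2} {u3.3} (out.j = stage outer ports)

{out.1, u4.1, u4.3} {out.2} {out.3} {u1.1} {u1.2} {u1.3} {u2.1} {u2.2, u4.2} {u2.3} {u3.1} {u3.2} {u3.3}


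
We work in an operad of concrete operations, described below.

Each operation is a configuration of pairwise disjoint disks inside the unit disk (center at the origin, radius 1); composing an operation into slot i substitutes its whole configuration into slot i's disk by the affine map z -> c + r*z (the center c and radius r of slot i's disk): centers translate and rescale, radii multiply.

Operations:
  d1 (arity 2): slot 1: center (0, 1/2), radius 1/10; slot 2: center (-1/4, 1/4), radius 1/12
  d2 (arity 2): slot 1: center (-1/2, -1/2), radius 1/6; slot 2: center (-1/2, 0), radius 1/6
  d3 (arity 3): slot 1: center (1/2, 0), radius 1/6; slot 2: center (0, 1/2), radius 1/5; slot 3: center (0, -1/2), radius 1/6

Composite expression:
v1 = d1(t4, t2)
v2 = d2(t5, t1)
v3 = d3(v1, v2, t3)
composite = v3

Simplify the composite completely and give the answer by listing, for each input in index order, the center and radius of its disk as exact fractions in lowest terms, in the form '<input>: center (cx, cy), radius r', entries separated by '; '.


Follow each t-input down from d3: c' goes to c + r*c', radius to r*r'.
t4: after 2 affine steps, its disk has center (1/2, 1/12), radius 1/60
t2: after 2 affine steps, its disk has center (11/24, 1/24), radius 1/72
t5: after 2 affine steps, its disk has center (-1/10, 2/5), radius 1/30
t1: after 2 affine steps, its disk has center (-1/10, 1/2), radius 1/30
t3: after 1 affine step, its disk has center (0, -1/2), radius 1/6

t1: center (-1/10, 1/2), radius 1/30; t2: center (11/24, 1/24), radius 1/72; t3: center (0, -1/2), radius 1/6; t4: center (1/2, 1/12), radius 1/60; t5: center (-1/10, 2/5), radius 1/30


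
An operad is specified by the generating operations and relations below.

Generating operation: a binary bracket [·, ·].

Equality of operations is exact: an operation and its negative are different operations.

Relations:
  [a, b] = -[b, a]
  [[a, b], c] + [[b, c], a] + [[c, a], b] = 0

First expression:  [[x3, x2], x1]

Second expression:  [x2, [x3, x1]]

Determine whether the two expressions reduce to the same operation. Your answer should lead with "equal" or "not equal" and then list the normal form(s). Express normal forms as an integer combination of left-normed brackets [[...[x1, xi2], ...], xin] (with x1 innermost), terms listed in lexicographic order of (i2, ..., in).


not equal — first [[x1, x2], x3] - [[x1, x3], x2], second [[x1, x3], x2]

Reducing the first expression gives [[x1, x2], x3] - [[x1, x3], x2]
Reducing the second expression gives [[x1, x3], x2]
They disagree, so not equal.


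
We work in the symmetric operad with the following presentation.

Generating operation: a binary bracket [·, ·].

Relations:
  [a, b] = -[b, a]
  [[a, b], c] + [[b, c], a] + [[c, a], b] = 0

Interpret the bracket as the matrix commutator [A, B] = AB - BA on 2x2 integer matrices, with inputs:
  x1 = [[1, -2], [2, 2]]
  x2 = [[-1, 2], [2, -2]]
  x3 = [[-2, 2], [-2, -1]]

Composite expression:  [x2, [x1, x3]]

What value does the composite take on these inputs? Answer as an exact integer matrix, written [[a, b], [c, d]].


[[0, -4], [4, 0]]

[x1, x3] = [[0, -4], [-4, 0]]
[x2, [x1, x3]] = [[0, -4], [4, 0]]


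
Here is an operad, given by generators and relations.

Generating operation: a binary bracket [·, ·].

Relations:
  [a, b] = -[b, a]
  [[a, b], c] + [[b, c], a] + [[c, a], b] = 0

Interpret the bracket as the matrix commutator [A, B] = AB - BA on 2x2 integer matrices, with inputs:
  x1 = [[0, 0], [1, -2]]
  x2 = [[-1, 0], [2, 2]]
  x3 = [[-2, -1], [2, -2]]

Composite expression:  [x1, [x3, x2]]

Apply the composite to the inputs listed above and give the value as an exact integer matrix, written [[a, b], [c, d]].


[[3, -6], [8, -3]]

[x3, x2] = [[-2, -3], [-6, 2]]
[x1, [x3, x2]] = [[3, -6], [8, -3]]


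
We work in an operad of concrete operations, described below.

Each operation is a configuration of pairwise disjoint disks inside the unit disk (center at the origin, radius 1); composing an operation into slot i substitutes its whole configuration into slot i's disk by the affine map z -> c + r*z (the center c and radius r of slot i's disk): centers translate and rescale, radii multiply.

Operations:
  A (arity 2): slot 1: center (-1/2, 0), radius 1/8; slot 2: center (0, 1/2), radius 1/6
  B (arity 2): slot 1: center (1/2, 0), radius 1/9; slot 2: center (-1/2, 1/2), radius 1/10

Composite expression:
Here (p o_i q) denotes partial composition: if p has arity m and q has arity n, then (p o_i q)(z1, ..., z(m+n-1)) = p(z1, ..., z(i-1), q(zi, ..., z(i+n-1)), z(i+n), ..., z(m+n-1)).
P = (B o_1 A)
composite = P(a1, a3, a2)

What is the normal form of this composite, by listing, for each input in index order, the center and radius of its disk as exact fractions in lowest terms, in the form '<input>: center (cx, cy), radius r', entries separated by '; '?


a1: center (4/9, 0), radius 1/72; a2: center (-1/2, 1/2), radius 1/10; a3: center (1/2, 1/18), radius 1/54

Only the slot chain above each a matters under B; compose those maps.
a1: after 2 affine steps, its disk has center (4/9, 0), radius 1/72
a3: after 2 affine steps, its disk has center (1/2, 1/18), radius 1/54
a2: after 1 affine step, its disk has center (-1/2, 1/2), radius 1/10


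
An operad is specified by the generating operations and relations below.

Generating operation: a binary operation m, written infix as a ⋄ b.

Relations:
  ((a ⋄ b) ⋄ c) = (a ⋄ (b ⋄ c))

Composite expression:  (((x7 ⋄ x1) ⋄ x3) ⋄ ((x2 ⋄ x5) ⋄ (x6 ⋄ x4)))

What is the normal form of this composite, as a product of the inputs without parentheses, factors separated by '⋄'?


x7 ⋄ x1 ⋄ x3 ⋄ x2 ⋄ x5 ⋄ x6 ⋄ x4

Key point: m is associative — brackets drop, the x-order remains.
(x7 ⋄ x1) linearizes to x7 ⋄ x1
((x7 ⋄ x1) ⋄ x3) linearizes to x7 ⋄ x1 ⋄ x3
(x2 ⋄ x5) linearizes to x2 ⋄ x5
(x6 ⋄ x4) linearizes to x6 ⋄ x4
((x2 ⋄ x5) ⋄ (x6 ⋄ x4)) linearizes to x2 ⋄ x5 ⋄ x6 ⋄ x4
(((x7 ⋄ x1) ⋄ x3) ⋄ ((x2 ⋄ x5) ⋄ (x6 ⋄ x4))) linearizes to x7 ⋄ x1 ⋄ x3 ⋄ x2 ⋄ x5 ⋄ x6 ⋄ x4


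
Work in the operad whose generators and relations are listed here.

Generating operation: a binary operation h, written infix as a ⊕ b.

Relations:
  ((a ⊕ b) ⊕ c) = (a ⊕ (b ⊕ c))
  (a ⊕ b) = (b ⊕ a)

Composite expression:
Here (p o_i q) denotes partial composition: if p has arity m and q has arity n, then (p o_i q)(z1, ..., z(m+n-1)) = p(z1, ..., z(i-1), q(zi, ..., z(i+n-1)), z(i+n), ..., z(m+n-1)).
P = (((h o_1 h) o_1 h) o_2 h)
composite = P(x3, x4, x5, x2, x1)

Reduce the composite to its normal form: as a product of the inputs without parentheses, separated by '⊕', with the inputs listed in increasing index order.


x1 ⊕ x2 ⊕ x3 ⊕ x4 ⊕ x5

Both nesting and order wash out for h; what remains is which x's occur.
(x4 ⊕ x5) spells out as x4 ⊕ x5
(x3 ⊕ (x4 ⊕ x5)) spells out as x3 ⊕ x4 ⊕ x5
((x3 ⊕ (x4 ⊕ x5)) ⊕ x2) spells out as x3 ⊕ x4 ⊕ x5 ⊕ x2
(((x3 ⊕ (x4 ⊕ x5)) ⊕ x2) ⊕ x1) spells out as x3 ⊕ x4 ⊕ x5 ⊕ x2 ⊕ x1
sorting the factors by input index: x1 ⊕ x2 ⊕ x3 ⊕ x4 ⊕ x5


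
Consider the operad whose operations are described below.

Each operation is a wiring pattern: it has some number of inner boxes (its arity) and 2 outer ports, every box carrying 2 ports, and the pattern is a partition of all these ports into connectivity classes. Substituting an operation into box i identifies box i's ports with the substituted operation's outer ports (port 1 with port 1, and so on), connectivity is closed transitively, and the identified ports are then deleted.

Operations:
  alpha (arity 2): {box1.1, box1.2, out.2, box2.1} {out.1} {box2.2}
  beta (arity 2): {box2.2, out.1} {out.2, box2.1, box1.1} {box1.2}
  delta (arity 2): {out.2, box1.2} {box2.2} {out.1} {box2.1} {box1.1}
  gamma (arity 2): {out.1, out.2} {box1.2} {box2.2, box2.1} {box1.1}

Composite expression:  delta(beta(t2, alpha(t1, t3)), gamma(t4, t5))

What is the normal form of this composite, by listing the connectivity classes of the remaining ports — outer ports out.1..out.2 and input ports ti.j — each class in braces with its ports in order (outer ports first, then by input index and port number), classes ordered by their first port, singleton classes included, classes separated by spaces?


Two ports join when wires chain via delta-identified ports.
stage alpha: inputs (t1, t3), connectivity {out.1} {out.2, t1.1, t1.2, t3.1} {t3.2}, out.j its boundary
stage beta: inputs (t2, t1, t3), connectivity {out.1, t1.1, t1.2, t3.1} {out.2, t2.1} {t2.2} {t3.2}, out.j its boundary
stage gamma: inputs (t4, t5), connectivity {out.1, out.2} {t4.1} {t4.2} {t5.1, t5.2}, out.j its boundary
stage delta: inputs (t2, t1, t3, t4, t5), connectivity {out.1} {out.2, t2.1} {t1.1, t1.2, t3.1} {t2.2} {t3.2} {t4.1} {t4.2} {t5.1, t5.2}, out.j its boundary

{out.1} {out.2, t2.1} {t1.1, t1.2, t3.1} {t2.2} {t3.2} {t4.1} {t4.2} {t5.1, t5.2}


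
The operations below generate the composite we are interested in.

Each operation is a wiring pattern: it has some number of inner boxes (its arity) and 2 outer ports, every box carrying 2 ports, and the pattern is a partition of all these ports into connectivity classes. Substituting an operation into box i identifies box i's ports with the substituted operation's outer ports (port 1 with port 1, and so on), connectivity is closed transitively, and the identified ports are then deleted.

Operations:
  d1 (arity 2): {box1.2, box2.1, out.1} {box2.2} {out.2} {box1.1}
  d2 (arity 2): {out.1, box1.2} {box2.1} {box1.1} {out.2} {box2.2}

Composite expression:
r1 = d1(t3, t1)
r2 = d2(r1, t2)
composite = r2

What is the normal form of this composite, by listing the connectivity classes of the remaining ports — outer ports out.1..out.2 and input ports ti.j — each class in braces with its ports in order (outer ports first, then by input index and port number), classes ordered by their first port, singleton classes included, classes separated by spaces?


{out.1} {out.2} {t1.1, t3.2} {t1.2} {t2.1} {t2.2} {t3.1}

Connectivity passes through glued d2-boundaries; trace each wire chain.
composing d1 on (t3, t1), with out.j its own outer ports: {out.1, t1.1, t3.2} {out.2} {t1.2} {t3.1}
composing d2 on (t3, t1, t2), with out.j its own outer ports: {out.1} {out.2} {t1.1, t3.2} {t1.2} {t2.1} {t2.2} {t3.1}


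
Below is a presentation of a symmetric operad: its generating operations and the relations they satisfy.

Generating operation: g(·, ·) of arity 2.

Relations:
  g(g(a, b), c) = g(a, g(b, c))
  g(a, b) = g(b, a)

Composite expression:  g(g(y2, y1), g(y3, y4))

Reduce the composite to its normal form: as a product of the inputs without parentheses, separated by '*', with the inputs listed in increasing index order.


y1 * y2 * y3 * y4

Any arrangement under g is one operation, so sort the y-inputs.
g(y2, y1) collapses to y2 * y1
g(y3, y4) collapses to y3 * y4
g(g(y2, y1), g(y3, y4)) collapses to y2 * y1 * y3 * y4
rearranged into index order: y1 * y2 * y3 * y4


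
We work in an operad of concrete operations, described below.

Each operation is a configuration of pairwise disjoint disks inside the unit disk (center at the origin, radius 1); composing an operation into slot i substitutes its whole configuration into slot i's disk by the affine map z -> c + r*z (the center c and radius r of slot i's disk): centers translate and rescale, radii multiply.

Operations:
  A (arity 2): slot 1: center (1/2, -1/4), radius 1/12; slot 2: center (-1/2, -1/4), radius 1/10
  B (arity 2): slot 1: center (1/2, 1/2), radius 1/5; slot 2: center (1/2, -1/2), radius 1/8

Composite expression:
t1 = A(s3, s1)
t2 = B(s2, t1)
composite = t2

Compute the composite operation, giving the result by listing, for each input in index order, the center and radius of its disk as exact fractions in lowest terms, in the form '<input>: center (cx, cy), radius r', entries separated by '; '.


s1: center (7/16, -17/32), radius 1/80; s2: center (1/2, 1/2), radius 1/5; s3: center (9/16, -17/32), radius 1/96

Only the slot chain above each s matters under B; compose those maps.
s2 passes through 1 substitution, ending at center (1/2, 1/2), radius 1/5
s3 passes through 2 substitutions, ending at center (9/16, -17/32), radius 1/96
s1 passes through 2 substitutions, ending at center (7/16, -17/32), radius 1/80


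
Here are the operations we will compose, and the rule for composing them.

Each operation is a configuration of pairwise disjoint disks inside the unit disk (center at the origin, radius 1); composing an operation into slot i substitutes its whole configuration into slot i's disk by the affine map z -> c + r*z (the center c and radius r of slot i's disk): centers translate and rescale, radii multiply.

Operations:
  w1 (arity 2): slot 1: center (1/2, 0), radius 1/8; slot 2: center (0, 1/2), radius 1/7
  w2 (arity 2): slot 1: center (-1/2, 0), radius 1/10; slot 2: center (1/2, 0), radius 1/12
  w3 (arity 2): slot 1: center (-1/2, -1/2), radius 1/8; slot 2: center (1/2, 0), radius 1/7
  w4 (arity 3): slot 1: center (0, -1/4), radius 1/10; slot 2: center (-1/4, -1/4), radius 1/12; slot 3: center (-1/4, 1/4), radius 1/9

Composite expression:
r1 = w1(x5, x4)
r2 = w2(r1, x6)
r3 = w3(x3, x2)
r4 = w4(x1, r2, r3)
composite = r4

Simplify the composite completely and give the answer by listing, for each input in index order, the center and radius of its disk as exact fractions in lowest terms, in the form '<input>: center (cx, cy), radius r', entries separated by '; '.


Affine substitution under w4: radii multiply and x-centers shift.
x1 passes through 1 substitution, ending at center (0, -1/4), radius 1/10
x5 passes through 3 substitutions, ending at center (-23/80, -1/4), radius 1/960
x4 passes through 3 substitutions, ending at center (-7/24, -59/240), radius 1/840
x6 passes through 2 substitutions, ending at center (-5/24, -1/4), radius 1/144
x3 passes through 2 substitutions, ending at center (-11/36, 7/36), radius 1/72
x2 passes through 2 substitutions, ending at center (-7/36, 1/4), radius 1/63

x1: center (0, -1/4), radius 1/10; x2: center (-7/36, 1/4), radius 1/63; x3: center (-11/36, 7/36), radius 1/72; x4: center (-7/24, -59/240), radius 1/840; x5: center (-23/80, -1/4), radius 1/960; x6: center (-5/24, -1/4), radius 1/144


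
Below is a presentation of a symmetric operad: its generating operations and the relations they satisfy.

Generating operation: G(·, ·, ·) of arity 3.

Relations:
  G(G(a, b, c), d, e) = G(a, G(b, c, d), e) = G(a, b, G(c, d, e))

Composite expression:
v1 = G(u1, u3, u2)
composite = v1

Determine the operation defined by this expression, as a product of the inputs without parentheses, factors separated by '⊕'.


u1 ⊕ u3 ⊕ u2


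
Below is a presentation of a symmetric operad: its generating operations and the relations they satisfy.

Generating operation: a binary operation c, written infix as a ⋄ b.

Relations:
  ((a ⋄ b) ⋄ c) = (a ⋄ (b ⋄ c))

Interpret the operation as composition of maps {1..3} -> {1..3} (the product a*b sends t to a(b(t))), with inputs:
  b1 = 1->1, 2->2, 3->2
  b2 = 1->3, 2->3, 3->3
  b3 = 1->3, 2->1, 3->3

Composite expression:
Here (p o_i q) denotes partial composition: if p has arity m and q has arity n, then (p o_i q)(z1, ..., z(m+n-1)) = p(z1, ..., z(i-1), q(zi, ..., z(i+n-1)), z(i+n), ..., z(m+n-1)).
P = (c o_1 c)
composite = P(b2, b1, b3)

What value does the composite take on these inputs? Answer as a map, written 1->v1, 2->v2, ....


1->3, 2->3, 3->3

(b2 ⋄ b1) = 1->3, 2->3, 3->3
((b2 ⋄ b1) ⋄ b3) = 1->3, 2->3, 3->3


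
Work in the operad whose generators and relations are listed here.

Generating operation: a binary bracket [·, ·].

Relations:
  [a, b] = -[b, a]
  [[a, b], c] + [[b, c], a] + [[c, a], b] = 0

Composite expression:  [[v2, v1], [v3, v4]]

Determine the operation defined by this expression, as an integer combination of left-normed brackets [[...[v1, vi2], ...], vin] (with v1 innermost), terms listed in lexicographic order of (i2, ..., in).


Left-normed coefficients sit on the v1-initial expansion words.
Composite bracket: [[v2, v1], [v3, v4]]
Each bracket splits as ab - ba, giving 8 signed words (2^3 = 8).
Only words starting with v1 matter:
  the word v1v2v3v4 carries sign -1 and contributes -[[[v1, v2], v3], v4]
  the word v1v2v4v3 carries sign +1 and contributes +[[[v1, v2], v4], v3]

-[[[v1, v2], v3], v4] + [[[v1, v2], v4], v3]


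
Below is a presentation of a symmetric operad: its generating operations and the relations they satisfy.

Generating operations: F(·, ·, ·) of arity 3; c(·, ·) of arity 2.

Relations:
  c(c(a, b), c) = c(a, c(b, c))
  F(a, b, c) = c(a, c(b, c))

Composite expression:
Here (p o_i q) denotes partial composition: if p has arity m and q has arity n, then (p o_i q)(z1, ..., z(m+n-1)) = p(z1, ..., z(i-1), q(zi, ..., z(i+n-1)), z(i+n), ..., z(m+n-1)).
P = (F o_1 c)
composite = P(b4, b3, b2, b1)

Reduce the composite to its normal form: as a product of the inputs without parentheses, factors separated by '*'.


b4 * b3 * b2 * b1

Every regrouping of F is equal, so read the b-inputs in written order.
c(b4, b3) unparenthesizes to b4 * b3
F(c(b4, b3), b2, b1) unparenthesizes to b4 * b3 * b2 * b1


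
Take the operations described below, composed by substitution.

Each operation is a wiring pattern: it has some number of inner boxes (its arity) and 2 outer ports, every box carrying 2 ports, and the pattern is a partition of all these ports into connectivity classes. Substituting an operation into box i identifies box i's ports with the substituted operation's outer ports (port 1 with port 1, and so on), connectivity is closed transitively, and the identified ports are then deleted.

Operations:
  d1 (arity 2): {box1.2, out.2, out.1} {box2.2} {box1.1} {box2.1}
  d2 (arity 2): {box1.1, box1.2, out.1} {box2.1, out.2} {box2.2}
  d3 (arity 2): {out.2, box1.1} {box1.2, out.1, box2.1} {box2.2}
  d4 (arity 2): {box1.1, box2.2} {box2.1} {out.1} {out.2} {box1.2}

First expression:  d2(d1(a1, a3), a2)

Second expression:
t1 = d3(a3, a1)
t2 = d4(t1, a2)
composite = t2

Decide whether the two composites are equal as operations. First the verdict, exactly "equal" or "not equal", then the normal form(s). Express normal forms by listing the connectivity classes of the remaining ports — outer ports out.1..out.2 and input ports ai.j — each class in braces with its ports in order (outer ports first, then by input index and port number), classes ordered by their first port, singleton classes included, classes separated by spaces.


not equal: they reduce to {out.1, a1.2} {out.2, a2.1} {a1.1} {a2.2} {a3.1} {a3.2} and {out.1} {out.2} {a1.1, a2.2, a3.2} {a1.2} {a2.1} {a3.1}

Normal form of the first expression: {out.1, a1.2} {out.2, a2.1} {a1.1} {a2.2} {a3.1} {a3.2}
Normal form of the second expression: {out.1} {out.2} {a1.1, a2.2, a3.2} {a1.2} {a2.1} {a3.1}
No match — not equal.


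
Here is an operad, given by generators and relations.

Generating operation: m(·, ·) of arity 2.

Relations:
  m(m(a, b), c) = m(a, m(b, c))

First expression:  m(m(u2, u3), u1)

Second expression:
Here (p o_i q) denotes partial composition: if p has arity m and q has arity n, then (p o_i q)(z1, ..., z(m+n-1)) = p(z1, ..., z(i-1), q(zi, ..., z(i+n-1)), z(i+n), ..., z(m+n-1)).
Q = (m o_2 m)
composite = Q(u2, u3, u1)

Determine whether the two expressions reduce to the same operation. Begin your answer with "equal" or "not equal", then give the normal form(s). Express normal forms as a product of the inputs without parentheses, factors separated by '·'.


equal: each reduces to u2 · u3 · u1

Normal form of the first expression: u2 · u3 · u1
Normal form of the second expression: u2 · u3 · u1
Both agree, so they are equal.


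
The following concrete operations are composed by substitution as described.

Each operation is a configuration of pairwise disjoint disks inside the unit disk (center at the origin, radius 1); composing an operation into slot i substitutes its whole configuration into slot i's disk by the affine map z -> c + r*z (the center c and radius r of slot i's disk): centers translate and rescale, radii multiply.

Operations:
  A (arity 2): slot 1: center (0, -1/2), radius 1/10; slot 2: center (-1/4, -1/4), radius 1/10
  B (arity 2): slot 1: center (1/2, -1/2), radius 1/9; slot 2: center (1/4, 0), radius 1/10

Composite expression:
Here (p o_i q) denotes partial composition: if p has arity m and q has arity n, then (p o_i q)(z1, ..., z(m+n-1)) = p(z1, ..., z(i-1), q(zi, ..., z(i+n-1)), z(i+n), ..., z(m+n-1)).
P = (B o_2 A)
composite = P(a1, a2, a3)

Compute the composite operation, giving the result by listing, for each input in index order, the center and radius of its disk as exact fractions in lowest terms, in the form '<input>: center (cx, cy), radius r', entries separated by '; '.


a1: center (1/2, -1/2), radius 1/9; a2: center (1/4, -1/20), radius 1/100; a3: center (9/40, -1/40), radius 1/100

Follow each a-input down from B: c' goes to c + r*c', radius to r*r'.
input a1: composing its 1 substitution step yields center (1/2, -1/2), radius 1/9
input a2: composing its 2 substitution steps yields center (1/4, -1/20), radius 1/100
input a3: composing its 2 substitution steps yields center (9/40, -1/40), radius 1/100


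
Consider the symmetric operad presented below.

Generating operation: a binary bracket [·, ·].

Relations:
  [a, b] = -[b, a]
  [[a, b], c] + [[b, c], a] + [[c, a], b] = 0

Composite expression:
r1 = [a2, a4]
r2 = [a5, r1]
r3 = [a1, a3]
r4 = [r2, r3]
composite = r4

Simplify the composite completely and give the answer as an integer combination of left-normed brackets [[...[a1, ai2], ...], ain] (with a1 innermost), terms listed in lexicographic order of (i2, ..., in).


In the tensor algebra, words opening a1 carry the a1-anchored form.
Composite bracket: [[a5, [a2, a4]], [a1, a3]]
Full expansion: 16 signed words from ab - ba (2^4 = 16).
Coefficients come from the a1-initial words:
  a1a3a2a4a5 (sign +1) contributes +[[[[a1, a3], a2], a4], a5]
  a1a3a4a2a5 (sign -1) contributes -[[[[a1, a3], a4], a2], a5]
  a1a3a5a2a4 (sign -1) contributes -[[[[a1, a3], a5], a2], a4]
  a1a3a5a4a2 (sign +1) contributes +[[[[a1, a3], a5], a4], a2]

[[[[a1, a3], a2], a4], a5] - [[[[a1, a3], a4], a2], a5] - [[[[a1, a3], a5], a2], a4] + [[[[a1, a3], a5], a4], a2]


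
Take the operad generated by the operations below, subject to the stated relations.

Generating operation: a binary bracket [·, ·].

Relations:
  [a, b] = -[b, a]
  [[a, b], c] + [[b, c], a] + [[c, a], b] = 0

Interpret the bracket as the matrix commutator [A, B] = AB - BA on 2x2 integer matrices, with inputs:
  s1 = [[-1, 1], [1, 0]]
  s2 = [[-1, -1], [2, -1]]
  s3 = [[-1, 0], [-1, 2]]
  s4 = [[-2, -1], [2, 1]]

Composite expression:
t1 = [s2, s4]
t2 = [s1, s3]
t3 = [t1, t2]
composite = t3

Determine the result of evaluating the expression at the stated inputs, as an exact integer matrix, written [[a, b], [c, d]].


[[30, -6], [12, -30]]

[s2, s4] = [[0, -3], [-6, 0]]
[s1, s3] = [[-1, 3], [-4, 1]]
[[s2, s4], [s1, s3]] = [[30, -6], [12, -30]]


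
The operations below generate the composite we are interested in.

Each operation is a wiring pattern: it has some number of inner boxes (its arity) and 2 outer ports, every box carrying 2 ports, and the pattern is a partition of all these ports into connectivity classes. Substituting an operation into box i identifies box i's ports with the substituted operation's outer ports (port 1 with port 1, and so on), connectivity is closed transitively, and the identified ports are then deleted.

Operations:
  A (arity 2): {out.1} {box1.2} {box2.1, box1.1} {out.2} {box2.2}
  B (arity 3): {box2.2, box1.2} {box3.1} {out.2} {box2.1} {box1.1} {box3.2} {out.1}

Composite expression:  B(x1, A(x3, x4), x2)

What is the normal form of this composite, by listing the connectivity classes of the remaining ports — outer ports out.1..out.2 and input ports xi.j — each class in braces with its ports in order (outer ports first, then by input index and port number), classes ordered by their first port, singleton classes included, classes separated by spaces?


{out.1} {out.2} {x1.1} {x1.2} {x2.1} {x2.2} {x3.1, x4.1} {x3.2} {x4.2}

Substituting into B glues patterns; closure does the rest.
composing A on (x3, x4), with out.j its own outer ports: {out.1} {out.2} {x3.1, x4.1} {x3.2} {x4.2}
composing B on (x1, x3, x4, x2), with out.j its own outer ports: {out.1} {out.2} {x1.1} {x1.2} {x2.1} {x2.2} {x3.1, x4.1} {x3.2} {x4.2}
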